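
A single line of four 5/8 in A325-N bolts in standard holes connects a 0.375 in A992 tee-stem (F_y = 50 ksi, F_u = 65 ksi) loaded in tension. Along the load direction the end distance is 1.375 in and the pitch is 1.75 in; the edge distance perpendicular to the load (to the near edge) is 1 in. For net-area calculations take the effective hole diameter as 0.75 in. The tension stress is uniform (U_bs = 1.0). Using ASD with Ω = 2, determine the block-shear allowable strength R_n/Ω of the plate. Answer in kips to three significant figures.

Shear plane L_v = 1.375 + 3·1.75 = 6.625 in; A_gv = 6.625 × 0.375 = 2.484 in².
A_nv = (6.625 − 3.5·0.75) × 0.375 = 1.5 in².
A_nt = (1 − 0.5·0.75) × 0.375 = 0.2344 in².
0.6 F_u A_nv = 58.5 kips; 0.6 F_y A_gv = 74.53 kips → shear rupture governs the shear term.
R_n = 58.5 + 1.0 × 65 × 0.2344 = 73.73 kips.
Allowable strength R_n/Ω = 73.73 / 2 = 36.9 kips.

36.9 kips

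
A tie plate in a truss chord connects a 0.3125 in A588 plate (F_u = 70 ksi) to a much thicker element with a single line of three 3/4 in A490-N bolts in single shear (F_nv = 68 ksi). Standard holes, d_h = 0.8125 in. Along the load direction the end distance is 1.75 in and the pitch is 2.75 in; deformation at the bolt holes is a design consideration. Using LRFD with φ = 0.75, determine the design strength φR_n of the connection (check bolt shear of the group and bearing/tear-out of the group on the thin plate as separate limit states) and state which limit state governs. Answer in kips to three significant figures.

Bolt shear: A_b = π·0.75²/4 = 0.4418 in²; R_n = 68 × 0.4418 × 3 × 1 = 90.12 kips → 0.75 × 90.12 = 67.6 kips.
Bearing (1.2 l_c t F_u ≤ 2.4 d t F_u): upper limit = 2.4·0.75·0.3125·70 = 39.38 kips.
  Edge l_c = 1.75 − 0.8125/2 = 1.344 → r_n = 35.27 kips; interior l_c = 2.75 − 0.8125 = 1.938 → r_n = 39.38 kips.
  R_n,bearing = 1·35.27 + 2·39.38 = 114 kips → 0.75 × 114 = 85.5 kips.
Bolt shear governs: 67.6 kips.

67.6 kips (bolt shear governs)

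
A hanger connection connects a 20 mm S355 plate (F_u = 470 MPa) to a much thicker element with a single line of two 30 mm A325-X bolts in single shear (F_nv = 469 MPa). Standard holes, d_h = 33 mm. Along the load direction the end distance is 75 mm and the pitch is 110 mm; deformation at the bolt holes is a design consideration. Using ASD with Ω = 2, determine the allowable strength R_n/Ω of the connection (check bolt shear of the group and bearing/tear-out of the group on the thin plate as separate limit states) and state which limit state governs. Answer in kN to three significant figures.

332 kN (bolt shear governs)

Bolt shear: A_b = π·30²/4 = 706.9 mm²; R_n = 469 × 706.9 × 2 × 1 / 1000 = 663 kN → 663 / 2 = 332 kN.
Bearing (1.2 l_c t F_u ≤ 2.4 d t F_u): upper limit = 2.4·30·20·470 / 1000 = 676.8 kN.
  Edge l_c = 75 − 33/2 = 58.5 → r_n = 659.9 kN; interior l_c = 110 − 33 = 77 → r_n = 676.8 kN.
  R_n,bearing = 1·659.9 + 1·676.8 = 1337 kN → 1337 / 2 = 668 kN.
Bolt shear governs: 332 kN.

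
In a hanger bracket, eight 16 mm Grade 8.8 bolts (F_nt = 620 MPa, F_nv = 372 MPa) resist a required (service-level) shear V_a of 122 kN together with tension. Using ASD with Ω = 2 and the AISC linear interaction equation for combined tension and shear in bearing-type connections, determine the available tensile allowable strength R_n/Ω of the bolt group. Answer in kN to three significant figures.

445 kN

A_b = π·16²/4 = 201.1 mm²; f_rv = 122 × 1000 / (8 × 201.1) = 75.85 MPa.
F'_nt = 1.3 F_nt − (Ω F_nt / F_nv) f_rv = 1.3·620 − (2·620/372)·75.85 = 553.2 MPa, capped at F_nt → F'_nt = 553.2 MPa.
R_n = F'_nt · A_b · n = 553.2 × 201.1 × 8 / 1000 = 889.8 kN.
Allowable strength R_n/Ω = 889.8 / 2 = 445 kN.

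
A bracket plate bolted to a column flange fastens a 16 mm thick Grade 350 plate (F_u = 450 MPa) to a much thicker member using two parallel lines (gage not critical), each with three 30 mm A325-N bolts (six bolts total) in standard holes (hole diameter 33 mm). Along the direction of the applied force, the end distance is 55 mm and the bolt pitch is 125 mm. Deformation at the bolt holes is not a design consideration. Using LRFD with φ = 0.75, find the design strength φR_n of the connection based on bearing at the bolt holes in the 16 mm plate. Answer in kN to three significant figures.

2570 kN

Per bolt r_n = 1.5 l_c t F_u ≤ 3.0 d t F_u; upper limit = 3.0 × 30 × 16 × 450 / 1000 = 648 kN.
Edge bolt: l_c = 55 − 33/2 = 38.5 mm → 1.5 × 38.5 × 16 × 450 / 1000 = 415.8 → r_n = 415.8 kN.
Interior bolts: l_c = 125 − 33 = 92 mm → 1.5 × 92 × 16 × 450 / 1000 = 993.6 → r_n = 648 kN.
R_n = 2 × 415.8 + 4 × 648 = 3424 kN.
Design strength φR_n = 0.75 × 3424 = 2570 kN.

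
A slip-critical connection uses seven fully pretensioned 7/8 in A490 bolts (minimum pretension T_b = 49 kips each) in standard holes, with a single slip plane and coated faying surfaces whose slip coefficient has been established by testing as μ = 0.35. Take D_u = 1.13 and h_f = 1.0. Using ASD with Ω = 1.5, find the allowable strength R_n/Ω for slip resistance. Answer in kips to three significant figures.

R_n = μ · D_u · h_f · T_b · n_s · n_b = 0.35 × 1.13 × 1.0 × 49 × 1 × 7 = 135.7 kips.
Allowable strength R_n/Ω = 135.7 / 1.5 = 90.4 kips.

90.4 kips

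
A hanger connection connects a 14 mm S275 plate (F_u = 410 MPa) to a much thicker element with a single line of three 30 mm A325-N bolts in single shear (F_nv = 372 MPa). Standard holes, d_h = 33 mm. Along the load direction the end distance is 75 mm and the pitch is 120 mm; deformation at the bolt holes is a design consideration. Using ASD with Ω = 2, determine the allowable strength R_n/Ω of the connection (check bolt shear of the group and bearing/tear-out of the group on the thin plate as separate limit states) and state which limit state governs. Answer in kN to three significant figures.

394 kN (bolt shear governs)

Bolt shear: A_b = π·30²/4 = 706.9 mm²; R_n = 372 × 706.9 × 3 × 1 / 1000 = 788.9 kN → 788.9 / 2 = 394 kN.
Bearing (1.2 l_c t F_u ≤ 2.4 d t F_u): upper limit = 2.4·30·14·410 / 1000 = 413.3 kN.
  Edge l_c = 75 − 33/2 = 58.5 → r_n = 402.9 kN; interior l_c = 120 − 33 = 87 → r_n = 413.3 kN.
  R_n,bearing = 1·402.9 + 2·413.3 = 1230 kN → 1230 / 2 = 615 kN.
Bolt shear governs: 394 kN.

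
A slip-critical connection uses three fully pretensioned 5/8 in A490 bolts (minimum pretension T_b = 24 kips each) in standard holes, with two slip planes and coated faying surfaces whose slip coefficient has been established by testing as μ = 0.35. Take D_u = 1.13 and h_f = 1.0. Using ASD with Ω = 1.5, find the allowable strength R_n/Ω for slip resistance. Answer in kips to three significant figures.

R_n = μ · D_u · h_f · T_b · n_s · n_b = 0.35 × 1.13 × 1.0 × 24 × 2 × 3 = 56.95 kips.
Allowable strength R_n/Ω = 56.95 / 1.5 = 38 kips.

38 kips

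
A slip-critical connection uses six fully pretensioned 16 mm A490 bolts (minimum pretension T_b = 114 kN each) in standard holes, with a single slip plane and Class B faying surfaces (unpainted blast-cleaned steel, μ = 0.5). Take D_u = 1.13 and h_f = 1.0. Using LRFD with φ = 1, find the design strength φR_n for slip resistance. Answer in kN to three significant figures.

R_n = μ · D_u · h_f · T_b · n_s · n_b = 0.5 × 1.13 × 1.0 × 114 × 1 × 6 = 386.5 kN.
Design strength φR_n = 1 × 386.5 = 386 kN.

386 kN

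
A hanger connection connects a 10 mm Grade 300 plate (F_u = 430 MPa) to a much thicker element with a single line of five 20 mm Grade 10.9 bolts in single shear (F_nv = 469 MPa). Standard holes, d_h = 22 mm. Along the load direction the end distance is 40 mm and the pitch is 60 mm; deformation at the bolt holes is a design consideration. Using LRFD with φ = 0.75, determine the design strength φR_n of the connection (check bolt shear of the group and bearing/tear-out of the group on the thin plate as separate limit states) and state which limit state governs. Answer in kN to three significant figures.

Bolt shear: A_b = π·20²/4 = 314.2 mm²; R_n = 469 × 314.2 × 5 × 1 / 1000 = 736.7 kN → 0.75 × 736.7 = 553 kN.
Bearing (1.2 l_c t F_u ≤ 2.4 d t F_u): upper limit = 2.4·20·10·430 / 1000 = 206.4 kN.
  Edge l_c = 40 − 22/2 = 29 → r_n = 149.6 kN; interior l_c = 60 − 22 = 38 → r_n = 196.1 kN.
  R_n,bearing = 1·149.6 + 4·196.1 = 934 kN → 0.75 × 934 = 700 kN.
Bolt shear governs: 553 kN.

553 kN (bolt shear governs)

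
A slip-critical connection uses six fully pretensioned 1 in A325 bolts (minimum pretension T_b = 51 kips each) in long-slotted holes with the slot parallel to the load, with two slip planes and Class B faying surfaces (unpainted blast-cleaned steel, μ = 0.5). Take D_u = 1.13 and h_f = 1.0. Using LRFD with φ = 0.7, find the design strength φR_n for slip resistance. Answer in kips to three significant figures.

R_n = μ · D_u · h_f · T_b · n_s · n_b = 0.5 × 1.13 × 1.0 × 51 × 2 × 6 = 345.8 kips.
Design strength φR_n = 0.7 × 345.8 = 242 kips.

242 kips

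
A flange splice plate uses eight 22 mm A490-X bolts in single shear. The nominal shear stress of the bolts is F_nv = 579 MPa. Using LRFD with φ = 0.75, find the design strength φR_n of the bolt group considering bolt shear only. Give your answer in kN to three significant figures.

A_b = π × 22² / 4 = 380.1 mm².
R_n = F_nv · A_b · n · n_s = 579 × 380.1 × 8 × 1 / 1000 = 1761 kN.
Design strength φR_n = 0.75 × 1761 = 1320 kN.

1320 kN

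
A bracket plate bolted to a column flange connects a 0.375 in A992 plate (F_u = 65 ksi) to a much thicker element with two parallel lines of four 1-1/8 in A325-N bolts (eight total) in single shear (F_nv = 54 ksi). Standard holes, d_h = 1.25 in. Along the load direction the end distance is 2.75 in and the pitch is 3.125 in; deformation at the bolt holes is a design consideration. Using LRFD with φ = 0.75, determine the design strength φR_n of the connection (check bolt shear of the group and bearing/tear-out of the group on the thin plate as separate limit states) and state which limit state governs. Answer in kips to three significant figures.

Bolt shear: A_b = π·1.125²/4 = 0.994 in²; R_n = 54 × 0.994 × 8 × 1 = 429.4 kips → 0.75 × 429.4 = 322 kips.
Bearing (1.2 l_c t F_u ≤ 2.4 d t F_u): upper limit = 2.4·1.125·0.375·65 = 65.81 kips.
  Edge l_c = 2.75 − 1.25/2 = 2.125 → r_n = 62.16 kips; interior l_c = 3.125 − 1.25 = 1.875 → r_n = 54.84 kips.
  R_n,bearing = 2·62.16 + 6·54.84 = 453.4 kips → 0.75 × 453.4 = 340 kips.
Bolt shear governs: 322 kips.

322 kips (bolt shear governs)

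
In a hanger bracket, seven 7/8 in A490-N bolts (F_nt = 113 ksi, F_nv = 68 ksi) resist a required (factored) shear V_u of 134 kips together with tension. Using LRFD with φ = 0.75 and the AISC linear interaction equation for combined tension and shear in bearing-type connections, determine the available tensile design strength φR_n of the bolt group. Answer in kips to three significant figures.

241 kips

A_b = π·0.875²/4 = 0.6013 in²; f_rv = 134 / (7 × 0.6013) = 31.83 ksi.
F'_nt = 1.3 F_nt − (F_nt / φF_nv) f_rv = 1.3·113 − (113/(0.75·68))·31.83 = 76.36 ksi, capped at F_nt → F'_nt = 76.36 ksi.
R_n = F'_nt · A_b · n = 76.36 × 0.6013 × 7 = 321.4 kips.
Design strength φR_n = 0.75 × 321.4 = 241 kips.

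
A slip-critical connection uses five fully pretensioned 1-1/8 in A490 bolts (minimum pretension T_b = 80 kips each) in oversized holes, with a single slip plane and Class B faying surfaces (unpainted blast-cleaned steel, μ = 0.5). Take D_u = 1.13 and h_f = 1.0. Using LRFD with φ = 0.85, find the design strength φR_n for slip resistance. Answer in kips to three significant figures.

R_n = μ · D_u · h_f · T_b · n_s · n_b = 0.5 × 1.13 × 1.0 × 80 × 1 × 5 = 226 kips.
Design strength φR_n = 0.85 × 226 = 192 kips.

192 kips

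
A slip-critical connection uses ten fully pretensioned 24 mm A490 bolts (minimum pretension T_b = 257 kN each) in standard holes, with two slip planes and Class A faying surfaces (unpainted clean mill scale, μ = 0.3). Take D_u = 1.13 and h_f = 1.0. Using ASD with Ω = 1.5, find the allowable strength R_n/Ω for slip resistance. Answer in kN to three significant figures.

R_n = μ · D_u · h_f · T_b · n_s · n_b = 0.3 × 1.13 × 1.0 × 257 × 2 × 10 = 1742 kN.
Allowable strength R_n/Ω = 1742 / 1.5 = 1160 kN.

1160 kN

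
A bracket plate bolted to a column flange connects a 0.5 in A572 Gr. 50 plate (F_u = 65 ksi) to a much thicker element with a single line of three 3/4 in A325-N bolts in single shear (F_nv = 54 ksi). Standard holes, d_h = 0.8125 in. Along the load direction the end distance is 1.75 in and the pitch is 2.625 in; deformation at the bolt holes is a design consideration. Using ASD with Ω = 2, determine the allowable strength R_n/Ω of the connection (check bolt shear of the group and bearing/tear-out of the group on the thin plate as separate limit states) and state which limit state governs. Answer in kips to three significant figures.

35.8 kips (bolt shear governs)

Bolt shear: A_b = π·0.75²/4 = 0.4418 in²; R_n = 54 × 0.4418 × 3 × 1 = 71.57 kips → 71.57 / 2 = 35.8 kips.
Bearing (1.2 l_c t F_u ≤ 2.4 d t F_u): upper limit = 2.4·0.75·0.5·65 = 58.5 kips.
  Edge l_c = 1.75 − 0.8125/2 = 1.344 → r_n = 52.41 kips; interior l_c = 2.625 − 0.8125 = 1.812 → r_n = 58.5 kips.
  R_n,bearing = 1·52.41 + 2·58.5 = 169.4 kips → 169.4 / 2 = 84.7 kips.
Bolt shear governs: 35.8 kips.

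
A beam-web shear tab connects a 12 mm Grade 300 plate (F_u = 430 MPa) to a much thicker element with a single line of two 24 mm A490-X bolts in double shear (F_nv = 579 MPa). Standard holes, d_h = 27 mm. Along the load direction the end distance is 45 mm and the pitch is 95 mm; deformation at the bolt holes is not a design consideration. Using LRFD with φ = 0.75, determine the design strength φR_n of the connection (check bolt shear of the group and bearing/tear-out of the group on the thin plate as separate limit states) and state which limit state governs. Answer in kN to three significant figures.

Bolt shear: A_b = π·24²/4 = 452.4 mm²; R_n = 579 × 452.4 × 2 × 2 / 1000 = 1048 kN → 0.75 × 1048 = 786 kN.
Bearing (1.5 l_c t F_u ≤ 3.0 d t F_u): upper limit = 3.0·24·12·430 / 1000 = 371.5 kN.
  Edge l_c = 45 − 27/2 = 31.5 → r_n = 243.8 kN; interior l_c = 95 − 27 = 68 → r_n = 371.5 kN.
  R_n,bearing = 1·243.8 + 1·371.5 = 615.3 kN → 0.75 × 615.3 = 461 kN.
Bearing governs: 461 kN.

461 kN (bearing governs)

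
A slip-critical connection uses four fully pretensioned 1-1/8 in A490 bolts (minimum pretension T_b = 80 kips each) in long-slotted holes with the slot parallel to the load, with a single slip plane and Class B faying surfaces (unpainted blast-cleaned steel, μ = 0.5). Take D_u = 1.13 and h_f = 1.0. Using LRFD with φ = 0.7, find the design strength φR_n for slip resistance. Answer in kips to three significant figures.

R_n = μ · D_u · h_f · T_b · n_s · n_b = 0.5 × 1.13 × 1.0 × 80 × 1 × 4 = 180.8 kips.
Design strength φR_n = 0.7 × 180.8 = 127 kips.

127 kips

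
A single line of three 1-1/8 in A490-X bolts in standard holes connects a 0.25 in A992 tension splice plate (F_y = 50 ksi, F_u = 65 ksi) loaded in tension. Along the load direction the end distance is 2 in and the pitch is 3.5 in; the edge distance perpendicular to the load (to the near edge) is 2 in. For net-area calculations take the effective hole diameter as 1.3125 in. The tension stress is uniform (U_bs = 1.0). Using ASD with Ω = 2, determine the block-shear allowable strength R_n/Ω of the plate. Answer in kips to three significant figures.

Shear plane L_v = 2 + 2·3.5 = 9 in; A_gv = 9 × 0.25 = 2.25 in².
A_nv = (9 − 2.5·1.3125) × 0.25 = 1.43 in².
A_nt = (2 − 0.5·1.3125) × 0.25 = 0.3359 in².
0.6 F_u A_nv = 55.76 kips; 0.6 F_y A_gv = 67.5 kips → shear rupture governs the shear term.
R_n = 55.76 + 1.0 × 65 × 0.3359 = 77.59 kips.
Allowable strength R_n/Ω = 77.59 / 2 = 38.8 kips.

38.8 kips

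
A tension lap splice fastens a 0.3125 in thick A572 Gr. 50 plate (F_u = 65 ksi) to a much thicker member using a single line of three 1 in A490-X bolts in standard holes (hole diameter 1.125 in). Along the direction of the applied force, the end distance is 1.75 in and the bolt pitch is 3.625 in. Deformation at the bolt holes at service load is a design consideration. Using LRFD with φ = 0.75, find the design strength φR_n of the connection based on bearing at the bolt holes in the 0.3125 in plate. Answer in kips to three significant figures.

94.8 kips

Per bolt r_n = 1.2 l_c t F_u ≤ 2.4 d t F_u; upper limit = 2.4 × 1 × 0.3125 × 65 = 48.75 kips.
Edge bolt: l_c = 1.75 − 1.125/2 = 1.188 in → 1.2 × 1.188 × 0.3125 × 65 = 28.95 → r_n = 28.95 kips.
Interior bolts: l_c = 3.625 − 1.125 = 2.5 in → 1.2 × 2.5 × 0.3125 × 65 = 60.94 → r_n = 48.75 kips.
R_n = 1 × 28.95 + 2 × 48.75 = 126.4 kips.
Design strength φR_n = 0.75 × 126.4 = 94.8 kips.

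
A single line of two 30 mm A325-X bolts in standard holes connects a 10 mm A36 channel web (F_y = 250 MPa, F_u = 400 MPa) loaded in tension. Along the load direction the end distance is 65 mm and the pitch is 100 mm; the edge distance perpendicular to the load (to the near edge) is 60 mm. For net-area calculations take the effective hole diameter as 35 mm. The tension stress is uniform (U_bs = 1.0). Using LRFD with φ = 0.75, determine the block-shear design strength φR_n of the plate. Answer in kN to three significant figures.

Shear plane L_v = 65 + 1·100 = 165 mm; A_gv = 165 × 10 = 1650 mm².
A_nv = (165 − 1.5·35) × 10 = 1125 mm².
A_nt = (60 − 0.5·35) × 10 = 425 mm².
0.6 F_u A_nv = 270 kN; 0.6 F_y A_gv = 247.5 kN → shear yielding governs the shear term.
R_n = 247.5 + 1.0 × 400 × 425 / 1000 = 417.5 kN.
Design strength φR_n = 0.75 × 417.5 = 313 kN.

313 kN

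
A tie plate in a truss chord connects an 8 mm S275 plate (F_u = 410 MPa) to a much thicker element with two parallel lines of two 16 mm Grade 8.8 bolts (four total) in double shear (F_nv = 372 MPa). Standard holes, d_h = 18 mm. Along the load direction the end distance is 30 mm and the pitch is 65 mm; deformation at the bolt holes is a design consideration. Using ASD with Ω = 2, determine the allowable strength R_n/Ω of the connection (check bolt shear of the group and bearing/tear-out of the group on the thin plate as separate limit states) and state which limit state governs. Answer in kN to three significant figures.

209 kN (bearing governs)

Bolt shear: A_b = π·16²/4 = 201.1 mm²; R_n = 372 × 201.1 × 4 × 2 / 1000 = 598.4 kN → 598.4 / 2 = 299 kN.
Bearing (1.2 l_c t F_u ≤ 2.4 d t F_u): upper limit = 2.4·16·8·410 / 1000 = 126 kN.
  Edge l_c = 30 − 18/2 = 21 → r_n = 82.66 kN; interior l_c = 65 − 18 = 47 → r_n = 126 kN.
  R_n,bearing = 2·82.66 + 2·126 = 417.2 kN → 417.2 / 2 = 209 kN.
Bearing governs: 209 kN.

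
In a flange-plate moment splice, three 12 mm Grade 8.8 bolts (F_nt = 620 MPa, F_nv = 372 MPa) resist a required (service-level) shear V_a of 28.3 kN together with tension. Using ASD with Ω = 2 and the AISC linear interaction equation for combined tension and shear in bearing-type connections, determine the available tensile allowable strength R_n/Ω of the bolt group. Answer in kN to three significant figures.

89.6 kN

A_b = π·12²/4 = 113.1 mm²; f_rv = 28.3 × 1000 / (3 × 113.1) = 83.41 MPa.
F'_nt = 1.3 F_nt − (Ω F_nt / F_nv) f_rv = 1.3·620 − (2·620/372)·83.41 = 528 MPa, capped at F_nt → F'_nt = 528 MPa.
R_n = F'_nt · A_b · n = 528 × 113.1 × 3 / 1000 = 179.1 kN.
Allowable strength R_n/Ω = 179.1 / 2 = 89.6 kN.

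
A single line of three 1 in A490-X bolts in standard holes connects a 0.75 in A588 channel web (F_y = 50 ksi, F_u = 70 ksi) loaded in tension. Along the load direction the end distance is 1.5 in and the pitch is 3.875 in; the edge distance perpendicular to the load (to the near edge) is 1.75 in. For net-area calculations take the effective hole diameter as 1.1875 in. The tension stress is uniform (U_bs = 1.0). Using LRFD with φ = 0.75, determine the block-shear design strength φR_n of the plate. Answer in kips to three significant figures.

194 kips

Shear plane L_v = 1.5 + 2·3.875 = 9.25 in; A_gv = 9.25 × 0.75 = 6.938 in².
A_nv = (9.25 − 2.5·1.1875) × 0.75 = 4.711 in².
A_nt = (1.75 − 0.5·1.1875) × 0.75 = 0.8672 in².
0.6 F_u A_nv = 197.9 kips; 0.6 F_y A_gv = 208.1 kips → shear rupture governs the shear term.
R_n = 197.9 + 1.0 × 70 × 0.8672 = 258.6 kips.
Design strength φR_n = 0.75 × 258.6 = 194 kips.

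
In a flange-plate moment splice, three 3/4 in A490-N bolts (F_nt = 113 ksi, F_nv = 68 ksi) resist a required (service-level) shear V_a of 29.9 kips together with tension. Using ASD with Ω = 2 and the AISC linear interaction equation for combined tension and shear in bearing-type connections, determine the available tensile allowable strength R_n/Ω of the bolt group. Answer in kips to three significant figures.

A_b = π·0.75²/4 = 0.4418 in²; f_rv = 29.9 / (3 × 0.4418) = 22.56 ksi.
F'_nt = 1.3 F_nt − (Ω F_nt / F_nv) f_rv = 1.3·113 − (2·113/68)·22.56 = 71.92 ksi, capped at F_nt → F'_nt = 71.92 ksi.
R_n = F'_nt · A_b · n = 71.92 × 0.4418 × 3 = 95.32 kips.
Allowable strength R_n/Ω = 95.32 / 2 = 47.7 kips.

47.7 kips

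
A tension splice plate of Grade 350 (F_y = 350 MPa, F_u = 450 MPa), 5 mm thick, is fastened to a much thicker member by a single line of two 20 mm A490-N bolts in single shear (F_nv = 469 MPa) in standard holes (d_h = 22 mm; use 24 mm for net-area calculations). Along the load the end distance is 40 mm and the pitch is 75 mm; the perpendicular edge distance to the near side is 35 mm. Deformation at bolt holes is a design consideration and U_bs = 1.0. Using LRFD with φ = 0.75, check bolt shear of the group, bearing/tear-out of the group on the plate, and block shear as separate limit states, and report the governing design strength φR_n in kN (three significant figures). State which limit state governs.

119 kN (block shear governs)

Bolt shear: A_b = π·20²/4 = 314.2 mm²; R_n = 469 × 314.2 × 2 × 1 / 1000 = 294.7 kN → 0.75 × 294.7 = 221 kN.
Bearing: edge l_c = 29, r_n = 78.3 kN; interior l_c = 53, r_n = 108 kN; R_n = 78.3 + 1·108 = 186.3 kN → 140 kN.
Block shear: A_gv = 575, A_nv = 395, A_nt = 115 mm²; R_n = min(0.6F_uA_nv, 0.6F_yA_gv) + U_bs·F_u·A_nt = 158.4 kN → 119 kN.
Block shear governs: 119 kN.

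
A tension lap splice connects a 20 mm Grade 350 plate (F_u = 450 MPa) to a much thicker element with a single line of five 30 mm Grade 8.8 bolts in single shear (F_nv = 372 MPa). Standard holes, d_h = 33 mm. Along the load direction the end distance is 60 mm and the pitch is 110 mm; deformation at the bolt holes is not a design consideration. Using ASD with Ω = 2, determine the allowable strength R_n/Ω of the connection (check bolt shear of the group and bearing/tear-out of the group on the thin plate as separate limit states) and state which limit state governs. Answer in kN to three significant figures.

657 kN (bolt shear governs)

Bolt shear: A_b = π·30²/4 = 706.9 mm²; R_n = 372 × 706.9 × 5 × 1 / 1000 = 1315 kN → 1315 / 2 = 657 kN.
Bearing (1.5 l_c t F_u ≤ 3.0 d t F_u): upper limit = 3.0·30·20·450 / 1000 = 810 kN.
  Edge l_c = 60 − 33/2 = 43.5 → r_n = 587.2 kN; interior l_c = 110 − 33 = 77 → r_n = 810 kN.
  R_n,bearing = 1·587.2 + 4·810 = 3827 kN → 3827 / 2 = 1910 kN.
Bolt shear governs: 657 kN.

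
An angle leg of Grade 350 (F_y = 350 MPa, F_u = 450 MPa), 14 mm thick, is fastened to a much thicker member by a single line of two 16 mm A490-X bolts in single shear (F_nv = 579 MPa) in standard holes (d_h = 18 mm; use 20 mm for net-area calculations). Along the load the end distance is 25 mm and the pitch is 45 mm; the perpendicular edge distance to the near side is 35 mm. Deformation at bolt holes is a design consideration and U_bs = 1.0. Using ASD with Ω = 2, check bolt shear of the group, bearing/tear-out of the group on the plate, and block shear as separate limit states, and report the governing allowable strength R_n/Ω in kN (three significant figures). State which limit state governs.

Bolt shear: A_b = π·16²/4 = 201.1 mm²; R_n = 579 × 201.1 × 2 × 1 / 1000 = 232.8 kN → 232.8 / 2 = 116 kN.
Bearing: edge l_c = 16, r_n = 121 kN; interior l_c = 27, r_n = 204.1 kN; R_n = 121 + 1·204.1 = 325.1 kN → 163 kN.
Block shear: A_gv = 980, A_nv = 560, A_nt = 350 mm²; R_n = min(0.6F_uA_nv, 0.6F_yA_gv) + U_bs·F_u·A_nt = 308.7 kN → 154 kN.
Bolt shear governs: 116 kN.

116 kN (bolt shear governs)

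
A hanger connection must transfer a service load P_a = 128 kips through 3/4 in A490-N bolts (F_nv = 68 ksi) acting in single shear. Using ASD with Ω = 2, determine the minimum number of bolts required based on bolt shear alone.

9 bolts

A_b = π·0.75²/4 = 0.4418 in².
Per-bolt allowable strength R_n/Ω = 68 × 0.4418 × 1 / 2 = 15.02 kips.
n ≥ 128 / 15.02 = 8.522 → use 9 bolts.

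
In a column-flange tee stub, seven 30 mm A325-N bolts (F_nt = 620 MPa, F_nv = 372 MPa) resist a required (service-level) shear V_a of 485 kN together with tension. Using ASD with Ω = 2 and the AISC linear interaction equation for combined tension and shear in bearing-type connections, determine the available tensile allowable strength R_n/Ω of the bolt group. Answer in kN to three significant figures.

1190 kN

A_b = π·30²/4 = 706.9 mm²; f_rv = 485 × 1000 / (7 × 706.9) = 98.02 MPa.
F'_nt = 1.3 F_nt − (Ω F_nt / F_nv) f_rv = 1.3·620 − (2·620/372)·98.02 = 479.3 MPa, capped at F_nt → F'_nt = 479.3 MPa.
R_n = F'_nt · A_b · n = 479.3 × 706.9 × 7 / 1000 = 2371 kN.
Allowable strength R_n/Ω = 2371 / 2 = 1190 kN.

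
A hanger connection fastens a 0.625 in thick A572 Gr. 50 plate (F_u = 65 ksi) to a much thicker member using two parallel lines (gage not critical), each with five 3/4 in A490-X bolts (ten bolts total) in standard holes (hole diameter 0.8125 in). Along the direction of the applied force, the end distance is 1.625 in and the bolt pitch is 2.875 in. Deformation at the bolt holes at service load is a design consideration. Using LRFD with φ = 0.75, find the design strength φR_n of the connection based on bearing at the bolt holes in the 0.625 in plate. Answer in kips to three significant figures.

528 kips

Per bolt r_n = 1.2 l_c t F_u ≤ 2.4 d t F_u; upper limit = 2.4 × 0.75 × 0.625 × 65 = 73.12 kips.
Edge bolt: l_c = 1.625 − 0.8125/2 = 1.219 in → 1.2 × 1.219 × 0.625 × 65 = 59.41 → r_n = 59.41 kips.
Interior bolts: l_c = 2.875 − 0.8125 = 2.062 in → 1.2 × 2.062 × 0.625 × 65 = 100.5 → r_n = 73.12 kips.
R_n = 2 × 59.41 + 8 × 73.12 = 703.8 kips.
Design strength φR_n = 0.75 × 703.8 = 528 kips.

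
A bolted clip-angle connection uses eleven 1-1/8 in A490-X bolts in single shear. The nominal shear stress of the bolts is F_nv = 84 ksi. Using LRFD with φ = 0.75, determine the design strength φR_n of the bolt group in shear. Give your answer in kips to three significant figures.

A_b = π × 1.125² / 4 = 0.994 in².
R_n = F_nv · A_b · n · n_s = 84 × 0.994 × 11 × 1 = 918.5 kips.
Design strength φR_n = 0.75 × 918.5 = 689 kips.

689 kips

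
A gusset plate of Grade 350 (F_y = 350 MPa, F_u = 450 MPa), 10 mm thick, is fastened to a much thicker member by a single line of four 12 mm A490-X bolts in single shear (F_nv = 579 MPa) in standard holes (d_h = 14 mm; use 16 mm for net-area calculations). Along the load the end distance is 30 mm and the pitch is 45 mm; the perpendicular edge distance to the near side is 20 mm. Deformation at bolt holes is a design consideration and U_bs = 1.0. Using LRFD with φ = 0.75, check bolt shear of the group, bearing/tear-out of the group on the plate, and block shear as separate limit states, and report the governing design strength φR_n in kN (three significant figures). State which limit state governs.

196 kN (bolt shear governs)

Bolt shear: A_b = π·12²/4 = 113.1 mm²; R_n = 579 × 113.1 × 4 × 1 / 1000 = 261.9 kN → 0.75 × 261.9 = 196 kN.
Bearing: edge l_c = 23, r_n = 124.2 kN; interior l_c = 31, r_n = 129.6 kN; R_n = 124.2 + 3·129.6 = 513 kN → 385 kN.
Block shear: A_gv = 1650, A_nv = 1090, A_nt = 120 mm²; R_n = min(0.6F_uA_nv, 0.6F_yA_gv) + U_bs·F_u·A_nt = 348.3 kN → 261 kN.
Bolt shear governs: 196 kN.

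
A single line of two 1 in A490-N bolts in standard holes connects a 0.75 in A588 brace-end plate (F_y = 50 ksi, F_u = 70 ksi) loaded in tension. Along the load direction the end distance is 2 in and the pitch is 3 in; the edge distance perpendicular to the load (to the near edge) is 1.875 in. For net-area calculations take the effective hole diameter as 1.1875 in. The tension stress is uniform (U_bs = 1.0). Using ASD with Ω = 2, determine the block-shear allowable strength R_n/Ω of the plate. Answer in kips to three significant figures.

Shear plane L_v = 2 + 1·3 = 5 in; A_gv = 5 × 0.75 = 3.75 in².
A_nv = (5 − 1.5·1.1875) × 0.75 = 2.414 in².
A_nt = (1.875 − 0.5·1.1875) × 0.75 = 0.9609 in².
0.6 F_u A_nv = 101.4 kips; 0.6 F_y A_gv = 112.5 kips → shear rupture governs the shear term.
R_n = 101.4 + 1.0 × 70 × 0.9609 = 168.7 kips.
Allowable strength R_n/Ω = 168.7 / 2 = 84.3 kips.

84.3 kips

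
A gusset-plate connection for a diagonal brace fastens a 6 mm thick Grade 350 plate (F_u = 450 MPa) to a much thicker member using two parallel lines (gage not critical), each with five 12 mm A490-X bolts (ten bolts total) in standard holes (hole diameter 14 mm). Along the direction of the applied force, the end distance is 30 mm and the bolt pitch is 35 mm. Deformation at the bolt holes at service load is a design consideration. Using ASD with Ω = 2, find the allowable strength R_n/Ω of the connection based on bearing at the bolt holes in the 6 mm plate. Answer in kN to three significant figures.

Per bolt r_n = 1.2 l_c t F_u ≤ 2.4 d t F_u; upper limit = 2.4 × 12 × 6 × 450 / 1000 = 77.76 kN.
Edge bolt: l_c = 30 − 14/2 = 23 mm → 1.2 × 23 × 6 × 450 / 1000 = 74.52 → r_n = 74.52 kN.
Interior bolts: l_c = 35 − 14 = 21 mm → 1.2 × 21 × 6 × 450 / 1000 = 68.04 → r_n = 68.04 kN.
R_n = 2 × 74.52 + 8 × 68.04 = 693.4 kN.
Allowable strength R_n/Ω = 693.4 / 2 = 347 kN.

347 kN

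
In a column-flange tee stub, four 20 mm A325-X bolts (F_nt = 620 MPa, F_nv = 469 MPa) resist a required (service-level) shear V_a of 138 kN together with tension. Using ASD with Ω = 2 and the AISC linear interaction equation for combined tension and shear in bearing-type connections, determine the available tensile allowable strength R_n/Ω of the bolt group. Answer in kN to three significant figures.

324 kN

A_b = π·20²/4 = 314.2 mm²; f_rv = 138 × 1000 / (4 × 314.2) = 109.8 MPa.
F'_nt = 1.3 F_nt − (Ω F_nt / F_nv) f_rv = 1.3·620 − (2·620/469)·109.8 = 515.7 MPa, capped at F_nt → F'_nt = 515.7 MPa.
R_n = F'_nt · A_b · n = 515.7 × 314.2 × 4 / 1000 = 648 kN.
Allowable strength R_n/Ω = 648 / 2 = 324 kN.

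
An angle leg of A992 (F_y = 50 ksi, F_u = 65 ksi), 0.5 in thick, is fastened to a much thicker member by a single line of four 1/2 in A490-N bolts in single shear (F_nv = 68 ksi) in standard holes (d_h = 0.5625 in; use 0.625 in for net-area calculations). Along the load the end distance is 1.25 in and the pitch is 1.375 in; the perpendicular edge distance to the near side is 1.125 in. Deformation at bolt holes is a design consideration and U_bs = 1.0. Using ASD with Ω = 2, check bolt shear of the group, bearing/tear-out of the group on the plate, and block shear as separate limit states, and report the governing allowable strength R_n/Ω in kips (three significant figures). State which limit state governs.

26.7 kips (bolt shear governs)

Bolt shear: A_b = π·0.5²/4 = 0.1963 in²; R_n = 68 × 0.1963 × 4 × 1 = 53.41 kips → 53.41 / 2 = 26.7 kips.
Bearing: edge l_c = 0.9688, r_n = 37.78 kips; interior l_c = 0.8125, r_n = 31.69 kips; R_n = 37.78 + 3·31.69 = 132.8 kips → 66.4 kips.
Block shear: A_gv = 2.688, A_nv = 1.594, A_nt = 0.4062 in²; R_n = min(0.6F_uA_nv, 0.6F_yA_gv) + U_bs·F_u·A_nt = 88.56 kips → 44.3 kips.
Bolt shear governs: 26.7 kips.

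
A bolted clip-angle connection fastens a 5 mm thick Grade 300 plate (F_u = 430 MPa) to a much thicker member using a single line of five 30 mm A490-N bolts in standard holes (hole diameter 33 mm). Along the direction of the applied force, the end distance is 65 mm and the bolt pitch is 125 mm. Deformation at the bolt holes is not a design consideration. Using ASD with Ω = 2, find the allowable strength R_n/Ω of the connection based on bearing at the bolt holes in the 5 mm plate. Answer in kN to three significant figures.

Per bolt r_n = 1.5 l_c t F_u ≤ 3.0 d t F_u; upper limit = 3.0 × 30 × 5 × 430 / 1000 = 193.5 kN.
Edge bolt: l_c = 65 − 33/2 = 48.5 mm → 1.5 × 48.5 × 5 × 430 / 1000 = 156.4 → r_n = 156.4 kN.
Interior bolts: l_c = 125 − 33 = 92 mm → 1.5 × 92 × 5 × 430 / 1000 = 296.7 → r_n = 193.5 kN.
R_n = 1 × 156.4 + 4 × 193.5 = 930.4 kN.
Allowable strength R_n/Ω = 930.4 / 2 = 465 kN.

465 kN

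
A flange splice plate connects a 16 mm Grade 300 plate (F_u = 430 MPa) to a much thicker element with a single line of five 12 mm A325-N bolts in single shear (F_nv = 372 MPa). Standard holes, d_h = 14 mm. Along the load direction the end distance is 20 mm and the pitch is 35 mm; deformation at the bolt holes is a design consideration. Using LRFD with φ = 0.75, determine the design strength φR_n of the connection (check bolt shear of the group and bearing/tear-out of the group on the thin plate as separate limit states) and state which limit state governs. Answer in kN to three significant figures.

158 kN (bolt shear governs)

Bolt shear: A_b = π·12²/4 = 113.1 mm²; R_n = 372 × 113.1 × 5 × 1 / 1000 = 210.4 kN → 0.75 × 210.4 = 158 kN.
Bearing (1.2 l_c t F_u ≤ 2.4 d t F_u): upper limit = 2.4·12·16·430 / 1000 = 198.1 kN.
  Edge l_c = 20 − 14/2 = 13 → r_n = 107.3 kN; interior l_c = 35 − 14 = 21 → r_n = 173.4 kN.
  R_n,bearing = 1·107.3 + 4·173.4 = 800.8 kN → 0.75 × 800.8 = 601 kN.
Bolt shear governs: 158 kN.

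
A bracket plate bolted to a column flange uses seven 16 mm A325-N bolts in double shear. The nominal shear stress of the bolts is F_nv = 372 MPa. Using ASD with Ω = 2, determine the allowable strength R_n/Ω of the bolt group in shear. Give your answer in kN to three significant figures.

524 kN

A_b = π × 16² / 4 = 201.1 mm².
R_n = F_nv · A_b · n · n_s = 372 × 201.1 × 7 × 2 / 1000 = 1047 kN.
Allowable strength R_n/Ω = 1047 / 2 = 524 kN.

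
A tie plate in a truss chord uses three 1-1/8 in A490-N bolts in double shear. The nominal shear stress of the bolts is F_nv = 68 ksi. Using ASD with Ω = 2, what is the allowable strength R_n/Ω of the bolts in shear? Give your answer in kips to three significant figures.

203 kips

A_b = π × 1.125² / 4 = 0.994 in².
R_n = F_nv · A_b · n · n_s = 68 × 0.994 × 3 × 2 = 405.6 kips.
Allowable strength R_n/Ω = 405.6 / 2 = 203 kips.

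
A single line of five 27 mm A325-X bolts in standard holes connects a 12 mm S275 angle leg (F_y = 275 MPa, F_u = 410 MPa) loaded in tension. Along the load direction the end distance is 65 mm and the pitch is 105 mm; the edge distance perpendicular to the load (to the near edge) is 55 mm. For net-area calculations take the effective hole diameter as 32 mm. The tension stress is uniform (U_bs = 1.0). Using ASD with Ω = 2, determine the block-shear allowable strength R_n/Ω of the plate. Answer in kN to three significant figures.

576 kN

Shear plane L_v = 65 + 4·105 = 485 mm; A_gv = 485 × 12 = 5820 mm².
A_nv = (485 − 4.5·32) × 12 = 4092 mm².
A_nt = (55 − 0.5·32) × 12 = 468 mm².
0.6 F_u A_nv = 1007 kN; 0.6 F_y A_gv = 960.3 kN → shear yielding governs the shear term.
R_n = 960.3 + 1.0 × 410 × 468 / 1000 = 1152 kN.
Allowable strength R_n/Ω = 1152 / 2 = 576 kN.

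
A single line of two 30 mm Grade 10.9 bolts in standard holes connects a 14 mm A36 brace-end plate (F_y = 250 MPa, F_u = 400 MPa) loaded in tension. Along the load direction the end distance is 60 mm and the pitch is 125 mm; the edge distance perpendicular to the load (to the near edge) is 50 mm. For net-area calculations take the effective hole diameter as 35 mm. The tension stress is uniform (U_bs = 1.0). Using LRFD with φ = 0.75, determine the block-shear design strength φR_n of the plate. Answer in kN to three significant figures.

Shear plane L_v = 60 + 1·125 = 185 mm; A_gv = 185 × 14 = 2590 mm².
A_nv = (185 − 1.5·35) × 14 = 1855 mm².
A_nt = (50 − 0.5·35) × 14 = 455 mm².
0.6 F_u A_nv = 445.2 kN; 0.6 F_y A_gv = 388.5 kN → shear yielding governs the shear term.
R_n = 388.5 + 1.0 × 400 × 455 / 1000 = 570.5 kN.
Design strength φR_n = 0.75 × 570.5 = 428 kN.

428 kN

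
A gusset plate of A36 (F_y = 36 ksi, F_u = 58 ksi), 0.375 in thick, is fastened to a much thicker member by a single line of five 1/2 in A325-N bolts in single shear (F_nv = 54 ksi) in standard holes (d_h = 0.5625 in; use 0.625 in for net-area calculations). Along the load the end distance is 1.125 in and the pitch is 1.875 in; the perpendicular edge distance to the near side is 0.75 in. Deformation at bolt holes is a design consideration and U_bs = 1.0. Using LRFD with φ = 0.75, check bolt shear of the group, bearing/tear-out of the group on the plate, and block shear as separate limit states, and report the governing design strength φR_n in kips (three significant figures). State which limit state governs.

39.8 kips (bolt shear governs)

Bolt shear: A_b = π·0.5²/4 = 0.1963 in²; R_n = 54 × 0.1963 × 5 × 1 = 53.01 kips → 0.75 × 53.01 = 39.8 kips.
Bearing: edge l_c = 0.8438, r_n = 22.02 kips; interior l_c = 1.312, r_n = 26.1 kips; R_n = 22.02 + 4·26.1 = 126.4 kips → 94.8 kips.
Block shear: A_gv = 3.234, A_nv = 2.18, A_nt = 0.1641 in²; R_n = min(0.6F_uA_nv, 0.6F_yA_gv) + U_bs·F_u·A_nt = 79.38 kips → 59.5 kips.
Bolt shear governs: 39.8 kips.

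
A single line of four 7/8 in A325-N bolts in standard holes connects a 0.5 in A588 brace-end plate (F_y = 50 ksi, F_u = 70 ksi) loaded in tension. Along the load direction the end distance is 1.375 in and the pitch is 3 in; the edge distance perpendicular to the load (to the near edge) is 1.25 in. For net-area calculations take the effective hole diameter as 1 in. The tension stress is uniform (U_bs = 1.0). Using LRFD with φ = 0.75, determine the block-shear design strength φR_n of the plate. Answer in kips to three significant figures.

128 kips

Shear plane L_v = 1.375 + 3·3 = 10.38 in; A_gv = 10.38 × 0.5 = 5.188 in².
A_nv = (10.38 − 3.5·1) × 0.5 = 3.438 in².
A_nt = (1.25 − 0.5·1) × 0.5 = 0.375 in².
0.6 F_u A_nv = 144.4 kips; 0.6 F_y A_gv = 155.6 kips → shear rupture governs the shear term.
R_n = 144.4 + 1.0 × 70 × 0.375 = 170.6 kips.
Design strength φR_n = 0.75 × 170.6 = 128 kips.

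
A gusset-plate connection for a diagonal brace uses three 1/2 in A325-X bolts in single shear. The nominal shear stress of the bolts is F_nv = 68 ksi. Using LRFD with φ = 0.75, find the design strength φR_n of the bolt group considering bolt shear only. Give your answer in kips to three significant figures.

A_b = π × 0.5² / 4 = 0.1963 in².
R_n = F_nv · A_b · n · n_s = 68 × 0.1963 × 3 × 1 = 40.06 kips.
Design strength φR_n = 0.75 × 40.06 = 30 kips.

30 kips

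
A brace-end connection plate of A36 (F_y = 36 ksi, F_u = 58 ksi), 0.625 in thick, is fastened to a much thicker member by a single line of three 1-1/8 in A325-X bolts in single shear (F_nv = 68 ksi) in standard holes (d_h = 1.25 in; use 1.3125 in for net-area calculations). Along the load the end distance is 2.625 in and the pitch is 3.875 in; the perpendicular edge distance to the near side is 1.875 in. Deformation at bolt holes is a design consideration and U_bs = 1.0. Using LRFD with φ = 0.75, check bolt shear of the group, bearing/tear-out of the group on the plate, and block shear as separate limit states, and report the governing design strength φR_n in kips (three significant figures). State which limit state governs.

138 kips (block shear governs)

Bolt shear: A_b = π·1.125²/4 = 0.994 in²; R_n = 68 × 0.994 × 3 × 1 = 202.8 kips → 0.75 × 202.8 = 152 kips.
Bearing: edge l_c = 2, r_n = 87 kips; interior l_c = 2.625, r_n = 97.87 kips; R_n = 87 + 2·97.87 = 282.8 kips → 212 kips.
Block shear: A_gv = 6.484, A_nv = 4.434, A_nt = 0.7617 in²; R_n = min(0.6F_uA_nv, 0.6F_yA_gv) + U_bs·F_u·A_nt = 184.2 kips → 138 kips.
Block shear governs: 138 kips.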